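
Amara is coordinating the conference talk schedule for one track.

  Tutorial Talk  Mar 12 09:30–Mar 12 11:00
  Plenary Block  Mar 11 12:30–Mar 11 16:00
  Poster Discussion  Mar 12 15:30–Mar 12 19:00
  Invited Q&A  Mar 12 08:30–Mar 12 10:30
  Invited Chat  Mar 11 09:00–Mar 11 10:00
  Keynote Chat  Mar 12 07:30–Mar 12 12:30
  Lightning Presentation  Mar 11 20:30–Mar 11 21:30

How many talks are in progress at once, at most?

Sort all start/end points and keep a running count:
Mar 11 09:00 start Invited Chat → 1
Mar 11 10:00 end Invited Chat → 0
Mar 11 12:30 start Plenary Block → 1
Mar 11 16:00 end Plenary Block → 0
Mar 11 20:30 start Lightning Presentation → 1
Mar 11 21:30 end Lightning Presentation → 0
Mar 12 07:30 start Keynote Chat → 1
Mar 12 08:30 start Invited Q&A → 2
Mar 12 09:30 start Tutorial Talk → 3
Mar 12 10:30 end Invited Q&A → 2
Mar 12 11:00 end Tutorial Talk → 1
Mar 12 12:30 end Keynote Chat → 0
Mar 12 15:30 start Poster Discussion → 1
Mar 12 19:00 end Poster Discussion → 0
Peak is 3, at Mar 12 09:30 (Invited Q&A, Keynote Chat, Tutorial Talk).

3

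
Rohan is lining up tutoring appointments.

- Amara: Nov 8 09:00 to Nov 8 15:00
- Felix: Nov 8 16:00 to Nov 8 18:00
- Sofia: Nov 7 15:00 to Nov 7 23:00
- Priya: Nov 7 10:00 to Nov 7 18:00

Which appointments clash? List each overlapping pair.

Two intervals overlap when each starts before the other ends.
Sorted by start: Priya, Sofia, Amara, Felix.
Sofia starts before Priya ends → Priya and Sofia overlap.
Amara starts after Priya ends, so nothing later overlaps Priya either.
Amara starts after Sofia ends, so nothing later overlaps Sofia either.
Felix starts after Amara ends.

Priya & Sofia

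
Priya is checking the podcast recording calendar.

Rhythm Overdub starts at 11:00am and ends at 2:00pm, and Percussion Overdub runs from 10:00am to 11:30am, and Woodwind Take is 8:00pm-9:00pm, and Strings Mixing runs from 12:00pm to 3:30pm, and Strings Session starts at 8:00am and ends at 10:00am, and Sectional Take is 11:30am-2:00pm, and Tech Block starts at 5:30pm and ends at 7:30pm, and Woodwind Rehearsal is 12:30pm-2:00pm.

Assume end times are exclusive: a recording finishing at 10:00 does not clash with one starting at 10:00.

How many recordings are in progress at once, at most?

4

Walk through starts and ends in time order (an end at T is processed before a start at T):
8:00am start Strings Session → 1
10:00am end Strings Session → 0
10:00am start Percussion Overdub → 1
11:00am start Rhythm Overdub → 2
11:30am end Percussion Overdub → 1
11:30am start Sectional Take → 2
12:00pm start Strings Mixing → 3
12:30pm start Woodwind Rehearsal → 4
2:00pm end Rhythm Overdub → 3
2:00pm end Sectional Take → 2
2:00pm end Woodwind Rehearsal → 1
3:30pm end Strings Mixing → 0
5:30pm start Tech Block → 1
7:30pm end Tech Block → 0
8:00pm start Woodwind Take → 1
9:00pm end Woodwind Take → 0
Peak is 4, at 12:30pm (Rhythm Overdub, Sectional Take, Strings Mixing, Woodwind Rehearsal).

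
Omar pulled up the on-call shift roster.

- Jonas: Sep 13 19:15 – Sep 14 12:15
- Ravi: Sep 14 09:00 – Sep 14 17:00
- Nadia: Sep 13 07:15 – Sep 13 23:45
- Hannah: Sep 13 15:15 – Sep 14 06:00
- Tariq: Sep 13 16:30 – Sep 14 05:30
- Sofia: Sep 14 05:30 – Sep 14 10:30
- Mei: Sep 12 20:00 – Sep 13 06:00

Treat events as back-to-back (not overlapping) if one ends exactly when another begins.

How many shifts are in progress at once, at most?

Walk through starts and ends in time order (an end at T is processed before a start at T):
Sep 12 20:00 start Mei → 1
Sep 13 06:00 end Mei → 0
Sep 13 07:15 start Nadia → 1
Sep 13 15:15 start Hannah → 2
Sep 13 16:30 start Tariq → 3
Sep 13 19:15 start Jonas → 4
Sep 13 23:45 end Nadia → 3
Sep 14 05:30 end Tariq → 2
Sep 14 05:30 start Sofia → 3
Sep 14 06:00 end Hannah → 2
Sep 14 09:00 start Ravi → 3
Sep 14 10:30 end Sofia → 2
Sep 14 12:15 end Jonas → 1
Sep 14 17:00 end Ravi → 0
Peak is 4, at Sep 13 19:15 (Hannah, Jonas, Nadia, Tariq).

4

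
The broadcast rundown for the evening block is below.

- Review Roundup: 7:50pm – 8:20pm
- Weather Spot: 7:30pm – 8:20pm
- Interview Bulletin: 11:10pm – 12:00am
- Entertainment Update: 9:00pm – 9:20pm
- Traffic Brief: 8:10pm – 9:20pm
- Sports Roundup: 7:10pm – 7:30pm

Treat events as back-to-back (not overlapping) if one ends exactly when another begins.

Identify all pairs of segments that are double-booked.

Sorted by start: Sports Roundup, Weather Spot, Review Roundup, Traffic Brief, Entertainment Update, Interview Bulletin.
Weather Spot starts exactly when Sports Roundup ends (back-to-back, no overlap), so Sports Roundup has no further overlaps.
Review Roundup starts before Weather Spot ends → Weather Spot and Review Roundup overlap.
Traffic Brief starts before Weather Spot ends → Weather Spot and Traffic Brief overlap.
Entertainment Update starts after Weather Spot ends, so Weather Spot has no further overlaps.
Traffic Brief starts before Review Roundup ends → Review Roundup and Traffic Brief overlap.
Entertainment Update starts after Review Roundup ends, so Review Roundup has no further overlaps.
Entertainment Update starts before Traffic Brief ends → Traffic Brief and Entertainment Update overlap.
Interview Bulletin starts after Traffic Brief ends.
Interview Bulletin starts after Entertainment Update ends.

Entertainment Update & Traffic Brief, Review Roundup & Traffic Brief, Review Roundup & Weather Spot, Traffic Brief & Weather Spot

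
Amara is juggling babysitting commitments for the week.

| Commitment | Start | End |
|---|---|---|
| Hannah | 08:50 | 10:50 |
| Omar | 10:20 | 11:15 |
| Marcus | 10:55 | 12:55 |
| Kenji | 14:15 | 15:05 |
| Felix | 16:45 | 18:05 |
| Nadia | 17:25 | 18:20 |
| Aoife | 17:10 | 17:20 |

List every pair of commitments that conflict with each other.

Aoife & Felix, Felix & Nadia, Hannah & Omar, Marcus & Omar

Two intervals overlap when each starts before the other ends.
Sorted by start: Hannah, Omar, Marcus, Kenji, Felix, Aoife, Nadia.
Omar starts before Hannah ends → Hannah and Omar overlap.
Marcus starts after Hannah ends; Hannah is clear from here.
Marcus starts before Omar ends → Omar and Marcus overlap.
Kenji starts after Omar ends; Omar is clear from here.
Kenji starts after Marcus ends; Marcus is clear from here.
Felix starts after Kenji ends; Kenji is clear from here.
Aoife starts before Felix ends → Felix and Aoife overlap.
Nadia starts before Felix ends → Felix and Nadia overlap.
Nadia starts after Aoife ends.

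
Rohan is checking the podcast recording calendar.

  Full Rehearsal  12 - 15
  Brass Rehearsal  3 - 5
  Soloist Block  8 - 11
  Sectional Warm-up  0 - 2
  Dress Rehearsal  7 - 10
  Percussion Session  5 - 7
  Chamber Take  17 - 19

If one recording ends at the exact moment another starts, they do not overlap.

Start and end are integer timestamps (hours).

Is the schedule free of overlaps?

Check each pair: they overlap iff neither finishes before the other starts.
Sorted by start: Sectional Warm-up, Brass Rehearsal, Percussion Session, Dress Rehearsal, Soloist Block, Full Rehearsal, Chamber Take.
Brass Rehearsal starts after Sectional Warm-up ends, so nothing later overlaps Sectional Warm-up either.
Percussion Session starts exactly when Brass Rehearsal ends (back-to-back, no overlap), so nothing later overlaps Brass Rehearsal either.
Dress Rehearsal starts exactly when Percussion Session ends (back-to-back, no overlap), so nothing later overlaps Percussion Session either.
Soloist Block starts before Dress Rehearsal ends → Dress Rehearsal and Soloist Block overlap.
That's a conflict, so the schedule is not conflict-free.

No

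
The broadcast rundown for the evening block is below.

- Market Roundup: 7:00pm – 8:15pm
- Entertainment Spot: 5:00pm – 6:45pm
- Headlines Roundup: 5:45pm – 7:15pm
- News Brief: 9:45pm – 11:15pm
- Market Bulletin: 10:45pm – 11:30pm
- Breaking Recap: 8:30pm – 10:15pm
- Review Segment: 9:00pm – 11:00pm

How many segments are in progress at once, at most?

3

Walk through starts and ends in time order (an end at T is processed before a start at T):
5:00pm start Entertainment Spot → 1
5:45pm start Headlines Roundup → 2
6:45pm end Entertainment Spot → 1
7:00pm start Market Roundup → 2
7:15pm end Headlines Roundup → 1
8:15pm end Market Roundup → 0
8:30pm start Breaking Recap → 1
9:00pm start Review Segment → 2
9:45pm start News Brief → 3
10:15pm end Breaking Recap → 2
10:45pm start Market Bulletin → 3
11:00pm end Review Segment → 2
11:15pm end News Brief → 1
11:30pm end Market Bulletin → 0
Peak is 3, at 9:45pm (Breaking Recap, News Brief, Review Segment).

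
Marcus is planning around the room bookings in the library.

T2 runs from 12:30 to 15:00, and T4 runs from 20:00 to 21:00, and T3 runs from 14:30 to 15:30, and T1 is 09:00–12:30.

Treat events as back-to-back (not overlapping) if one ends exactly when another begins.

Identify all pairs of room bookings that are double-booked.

Check each pair: they overlap iff neither finishes before the other starts.
Sorted by start: T1, T2, T3, T4.
T2 starts exactly when T1 ends (back-to-back, no overlap), so nothing later overlaps T1 either.
T3 starts before T2 ends → T2 and T3 overlap.
T4 starts after T2 ends.
T4 starts after T3 ends.

T2 & T3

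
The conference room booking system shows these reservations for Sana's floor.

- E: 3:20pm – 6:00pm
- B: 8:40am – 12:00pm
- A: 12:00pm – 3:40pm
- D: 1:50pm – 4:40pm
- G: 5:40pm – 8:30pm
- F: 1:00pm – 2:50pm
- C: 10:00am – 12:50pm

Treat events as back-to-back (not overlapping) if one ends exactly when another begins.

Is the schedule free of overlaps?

Sorted by start: B, C, A, F, D, E, G.
C starts before B ends → B and C overlap.
That's a conflict, so the schedule is not conflict-free.

No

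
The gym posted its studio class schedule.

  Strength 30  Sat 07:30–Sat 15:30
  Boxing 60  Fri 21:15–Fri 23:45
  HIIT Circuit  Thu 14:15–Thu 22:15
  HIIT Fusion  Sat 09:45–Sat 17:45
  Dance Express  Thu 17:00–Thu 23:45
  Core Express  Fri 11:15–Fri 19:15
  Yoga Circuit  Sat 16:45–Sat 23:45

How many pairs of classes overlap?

3

Sorted by start: HIIT Circuit, Dance Express, Core Express, Boxing 60, Strength 30, HIIT Fusion, Yoga Circuit.
Dance Express starts before HIIT Circuit ends → HIIT Circuit and Dance Express overlap.
Core Express starts after HIIT Circuit ends; HIIT Circuit is clear from here.
Core Express starts after Dance Express ends; Dance Express is clear from here.
Boxing 60 starts after Core Express ends; Core Express is clear from here.
Strength 30 starts after Boxing 60 ends; Boxing 60 is clear from here.
HIIT Fusion starts before Strength 30 ends → Strength 30 and HIIT Fusion overlap.
Yoga Circuit starts after Strength 30 ends.
Yoga Circuit starts before HIIT Fusion ends → HIIT Fusion and Yoga Circuit overlap.
Overlapping pairs: Dance Express & HIIT Circuit, HIIT Fusion & Strength 30, HIIT Fusion & Yoga Circuit — 3 in total.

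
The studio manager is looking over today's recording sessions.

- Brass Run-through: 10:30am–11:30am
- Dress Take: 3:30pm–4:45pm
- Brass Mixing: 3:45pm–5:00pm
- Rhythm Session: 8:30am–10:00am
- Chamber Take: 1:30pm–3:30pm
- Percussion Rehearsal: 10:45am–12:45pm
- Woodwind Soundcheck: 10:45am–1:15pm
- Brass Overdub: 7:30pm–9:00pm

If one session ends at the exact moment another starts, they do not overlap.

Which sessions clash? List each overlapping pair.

Sorted by start: Rhythm Session, Brass Run-through, Percussion Rehearsal, Woodwind Soundcheck, Chamber Take, Dress Take, Brass Mixing, Brass Overdub.
Brass Run-through starts after Rhythm Session ends, so nothing later overlaps Rhythm Session either.
Percussion Rehearsal starts before Brass Run-through ends → Brass Run-through and Percussion Rehearsal overlap.
Woodwind Soundcheck starts before Brass Run-through ends → Brass Run-through and Woodwind Soundcheck overlap.
Chamber Take starts after Brass Run-through ends, so nothing later overlaps Brass Run-through either.
Woodwind Soundcheck starts before Percussion Rehearsal ends → Percussion Rehearsal and Woodwind Soundcheck overlap.
Chamber Take starts after Percussion Rehearsal ends, so nothing later overlaps Percussion Rehearsal either.
Chamber Take starts after Woodwind Soundcheck ends, so nothing later overlaps Woodwind Soundcheck either.
Dress Take starts exactly when Chamber Take ends (back-to-back, no overlap), so nothing later overlaps Chamber Take either.
Brass Mixing starts before Dress Take ends → Dress Take and Brass Mixing overlap.
Brass Overdub starts after Dress Take ends.
Brass Overdub starts after Brass Mixing ends.

Brass Mixing & Dress Take, Brass Run-through & Percussion Rehearsal, Brass Run-through & Woodwind Soundcheck, Percussion Rehearsal & Woodwind Soundcheck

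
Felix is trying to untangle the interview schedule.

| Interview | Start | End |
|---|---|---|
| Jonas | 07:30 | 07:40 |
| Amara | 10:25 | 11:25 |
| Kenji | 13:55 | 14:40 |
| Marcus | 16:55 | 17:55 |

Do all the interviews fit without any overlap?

Sorted by start: Jonas, Amara, Kenji, Marcus.
Amara starts after Jonas ends, so nothing later overlaps Jonas either.
Kenji starts after Amara ends, so nothing later overlaps Amara either.
Marcus starts after Kenji ends.
Every pair is clear; the schedule has no overlaps.

Yes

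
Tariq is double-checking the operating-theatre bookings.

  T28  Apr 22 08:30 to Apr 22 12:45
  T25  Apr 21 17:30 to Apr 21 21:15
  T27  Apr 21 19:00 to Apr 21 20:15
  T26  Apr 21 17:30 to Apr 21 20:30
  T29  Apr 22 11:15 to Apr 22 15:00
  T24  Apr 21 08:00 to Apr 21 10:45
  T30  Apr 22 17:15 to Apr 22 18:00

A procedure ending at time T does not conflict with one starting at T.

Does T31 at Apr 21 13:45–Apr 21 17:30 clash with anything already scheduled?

T24: ends Apr 21 10:45 at or before T31 starts Apr 21 13:45 → clear.
T25: starts Apr 21 17:30 at or after T31 ends Apr 21 17:30 → clear.
T26: starts Apr 21 17:30 at or after T31 ends Apr 21 17:30 → clear.
T27: starts Apr 21 19:00 at or after T31 ends Apr 21 17:30 → clear.
T28: starts Apr 22 08:30 at or after T31 ends Apr 21 17:30 → clear.
T29: starts Apr 22 11:15 at or after T31 ends Apr 21 17:30 → clear.
T30: starts Apr 22 17:15 at or after T31 ends Apr 21 17:30 → clear.

No — it doesn't clash with anything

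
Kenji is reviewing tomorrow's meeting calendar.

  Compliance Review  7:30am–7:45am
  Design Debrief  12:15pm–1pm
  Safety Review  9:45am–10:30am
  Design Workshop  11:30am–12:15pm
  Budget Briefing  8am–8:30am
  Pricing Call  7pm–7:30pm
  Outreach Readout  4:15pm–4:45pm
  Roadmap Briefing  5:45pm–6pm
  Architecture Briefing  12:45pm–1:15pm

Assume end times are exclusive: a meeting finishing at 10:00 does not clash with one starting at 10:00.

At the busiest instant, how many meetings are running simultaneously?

2

Walk through starts and ends in time order (an end at T is processed before a start at T):
7:30am start Compliance Review → 1
7:45am end Compliance Review → 0
8am start Budget Briefing → 1
8:30am end Budget Briefing → 0
9:45am start Safety Review → 1
10:30am end Safety Review → 0
11:30am start Design Workshop → 1
12:15pm end Design Workshop → 0
12:15pm start Design Debrief → 1
12:45pm start Architecture Briefing → 2
1pm end Design Debrief → 1
1:15pm end Architecture Briefing → 0
4:15pm start Outreach Readout → 1
4:45pm end Outreach Readout → 0
5:45pm start Roadmap Briefing → 1
6pm end Roadmap Briefing → 0
7pm start Pricing Call → 1
7:30pm end Pricing Call → 0
Peak is 2, at 12:45pm (Architecture Briefing, Design Debrief).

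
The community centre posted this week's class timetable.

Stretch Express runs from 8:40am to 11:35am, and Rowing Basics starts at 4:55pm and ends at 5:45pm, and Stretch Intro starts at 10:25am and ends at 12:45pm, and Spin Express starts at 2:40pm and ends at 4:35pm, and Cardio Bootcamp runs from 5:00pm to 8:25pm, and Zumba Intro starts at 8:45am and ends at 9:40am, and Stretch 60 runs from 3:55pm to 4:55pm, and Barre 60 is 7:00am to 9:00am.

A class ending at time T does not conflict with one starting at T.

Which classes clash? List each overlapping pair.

Sorted by start: Barre 60, Stretch Express, Zumba Intro, Stretch Intro, Spin Express, Stretch 60, Rowing Basics, Cardio Bootcamp.
Stretch Express starts before Barre 60 ends → Barre 60 and Stretch Express overlap.
Zumba Intro starts before Barre 60 ends → Barre 60 and Zumba Intro overlap.
Stretch Intro starts after Barre 60 ends — done with Barre 60.
Zumba Intro starts before Stretch Express ends → Stretch Express and Zumba Intro overlap.
Stretch Intro starts before Stretch Express ends → Stretch Express and Stretch Intro overlap.
Spin Express starts after Stretch Express ends — done with Stretch Express.
Stretch Intro starts after Zumba Intro ends — done with Zumba Intro.
Spin Express starts after Stretch Intro ends — done with Stretch Intro.
Stretch 60 starts before Spin Express ends → Spin Express and Stretch 60 overlap.
Rowing Basics starts after Spin Express ends — done with Spin Express.
Rowing Basics starts exactly when Stretch 60 ends (back-to-back, no overlap) — done with Stretch 60.
Cardio Bootcamp starts before Rowing Basics ends → Rowing Basics and Cardio Bootcamp overlap.

Barre 60 & Stretch Express, Barre 60 & Zumba Intro, Cardio Bootcamp & Rowing Basics, Spin Express & Stretch 60, Stretch Express & Stretch Intro, Stretch Express & Zumba Intro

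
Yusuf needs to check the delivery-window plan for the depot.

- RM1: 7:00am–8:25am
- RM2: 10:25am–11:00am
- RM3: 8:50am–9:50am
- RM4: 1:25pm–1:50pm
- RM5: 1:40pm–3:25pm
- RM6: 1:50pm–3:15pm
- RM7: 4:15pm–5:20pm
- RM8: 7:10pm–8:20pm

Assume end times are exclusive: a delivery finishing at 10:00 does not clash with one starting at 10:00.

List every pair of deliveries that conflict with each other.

Sorted by start: RM1, RM3, RM2, RM4, RM5, RM6, RM7, RM8.
RM3 starts after RM1 ends, so RM1 has no further overlaps.
RM2 starts after RM3 ends, so RM3 has no further overlaps.
RM4 starts after RM2 ends, so RM2 has no further overlaps.
RM5 starts before RM4 ends → RM4 and RM5 overlap.
RM6 starts exactly when RM4 ends (back-to-back, no overlap), so RM4 has no further overlaps.
RM6 starts before RM5 ends → RM5 and RM6 overlap.
RM7 starts after RM5 ends, so RM5 has no further overlaps.
RM7 starts after RM6 ends, so RM6 has no further overlaps.
RM8 starts after RM7 ends.

RM4 & RM5, RM5 & RM6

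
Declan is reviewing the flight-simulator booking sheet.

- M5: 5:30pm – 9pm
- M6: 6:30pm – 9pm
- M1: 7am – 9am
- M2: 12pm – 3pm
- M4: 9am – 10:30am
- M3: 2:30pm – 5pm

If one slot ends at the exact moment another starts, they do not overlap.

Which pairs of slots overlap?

M2 & M3, M5 & M6

Two intervals overlap when each starts before the other ends.
Sorted by start: M1, M4, M2, M3, M5, M6.
M4 starts exactly when M1 ends (back-to-back, no overlap); M1 is clear from here.
M2 starts after M4 ends; M4 is clear from here.
M3 starts before M2 ends → M2 and M3 overlap.
M5 starts after M2 ends; M2 is clear from here.
M5 starts after M3 ends; M3 is clear from here.
M6 starts before M5 ends → M5 and M6 overlap.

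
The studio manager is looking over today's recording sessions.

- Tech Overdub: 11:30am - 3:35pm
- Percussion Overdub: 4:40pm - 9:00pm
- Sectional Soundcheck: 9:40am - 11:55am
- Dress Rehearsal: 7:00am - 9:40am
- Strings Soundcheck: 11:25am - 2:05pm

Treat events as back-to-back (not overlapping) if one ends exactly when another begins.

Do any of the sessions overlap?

Two intervals overlap when each starts before the other ends.
Sorted by start: Dress Rehearsal, Sectional Soundcheck, Strings Soundcheck, Tech Overdub, Percussion Overdub.
Sectional Soundcheck starts exactly when Dress Rehearsal ends (back-to-back, no overlap) — done with Dress Rehearsal.
Strings Soundcheck starts before Sectional Soundcheck ends → Sectional Soundcheck and Strings Soundcheck overlap.
That's a conflict, so the schedule is not conflict-free.

Yes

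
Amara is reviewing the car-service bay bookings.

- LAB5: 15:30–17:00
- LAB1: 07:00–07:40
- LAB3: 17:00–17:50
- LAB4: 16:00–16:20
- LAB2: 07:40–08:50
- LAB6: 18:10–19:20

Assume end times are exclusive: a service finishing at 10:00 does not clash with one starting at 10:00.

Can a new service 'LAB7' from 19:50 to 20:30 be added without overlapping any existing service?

LAB1: ends 07:40 at or before LAB7 starts 19:50 → clear.
LAB2: ends 08:50 at or before LAB7 starts 19:50 → clear.
LAB5: ends 17:00 at or before LAB7 starts 19:50 → clear.
LAB4: ends 16:20 at or before LAB7 starts 19:50 → clear.
LAB3: ends 17:50 at or before LAB7 starts 19:50 → clear.
LAB6: ends 19:20 at or before LAB7 starts 19:50 → clear.

Yes — the slot is free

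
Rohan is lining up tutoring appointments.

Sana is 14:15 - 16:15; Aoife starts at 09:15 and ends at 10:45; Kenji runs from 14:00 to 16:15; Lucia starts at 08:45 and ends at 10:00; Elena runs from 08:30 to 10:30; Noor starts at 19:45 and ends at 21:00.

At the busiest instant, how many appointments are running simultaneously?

Sort all start/end points and keep a running count:
08:30 start Elena → 1
08:45 start Lucia → 2
09:15 start Aoife → 3
10:00 end Lucia → 2
10:30 end Elena → 1
10:45 end Aoife → 0
14:00 start Kenji → 1
14:15 start Sana → 2
16:15 end Kenji → 1
16:15 end Sana → 0
19:45 start Noor → 1
21:00 end Noor → 0
Peak is 3, at 09:15 (Aoife, Elena, Lucia).

3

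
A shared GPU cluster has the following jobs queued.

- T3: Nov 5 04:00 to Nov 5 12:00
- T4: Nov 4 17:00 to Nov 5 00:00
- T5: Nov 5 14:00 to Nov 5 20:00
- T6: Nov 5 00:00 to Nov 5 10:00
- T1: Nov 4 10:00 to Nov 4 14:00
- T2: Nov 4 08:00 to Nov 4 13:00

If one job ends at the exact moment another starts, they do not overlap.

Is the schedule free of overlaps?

Sorted by start: T2, T1, T4, T6, T3, T5.
T1 starts before T2 ends → T2 and T1 overlap.
That's a conflict, so the schedule is not conflict-free.

No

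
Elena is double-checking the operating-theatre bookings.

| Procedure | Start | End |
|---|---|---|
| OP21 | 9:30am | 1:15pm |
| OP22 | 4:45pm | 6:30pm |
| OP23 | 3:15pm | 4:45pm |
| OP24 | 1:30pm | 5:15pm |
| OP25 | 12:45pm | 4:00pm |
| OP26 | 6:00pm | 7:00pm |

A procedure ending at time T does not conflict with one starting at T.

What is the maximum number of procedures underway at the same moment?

3

Sweep the timeline, counting +1 at each start and −1 at each end (ends before starts at a tie):
9:30am start OP21 → 1
12:45pm start OP25 → 2
1:15pm end OP21 → 1
1:30pm start OP24 → 2
3:15pm start OP23 → 3
4:00pm end OP25 → 2
4:45pm end OP23 → 1
4:45pm start OP22 → 2
5:15pm end OP24 → 1
6:00pm start OP26 → 2
6:30pm end OP22 → 1
7:00pm end OP26 → 0
Peak is 3, at 3:15pm (OP23, OP24, OP25).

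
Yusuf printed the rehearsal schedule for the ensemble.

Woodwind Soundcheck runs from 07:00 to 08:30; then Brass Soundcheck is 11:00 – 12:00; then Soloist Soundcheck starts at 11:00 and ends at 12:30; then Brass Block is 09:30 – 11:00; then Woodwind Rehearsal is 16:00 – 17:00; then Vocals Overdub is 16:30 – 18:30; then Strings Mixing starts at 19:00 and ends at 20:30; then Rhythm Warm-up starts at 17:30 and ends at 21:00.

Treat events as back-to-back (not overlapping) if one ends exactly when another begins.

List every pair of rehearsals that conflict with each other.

Brass Soundcheck & Soloist Soundcheck, Rhythm Warm-up & Strings Mixing, Rhythm Warm-up & Vocals Overdub, Vocals Overdub & Woodwind Rehearsal

Check each pair: they overlap iff neither finishes before the other starts.
Sorted by start: Woodwind Soundcheck, Brass Block, Brass Soundcheck, Soloist Soundcheck, Woodwind Rehearsal, Vocals Overdub, Rhythm Warm-up, Strings Mixing.
Brass Block starts after Woodwind Soundcheck ends; Woodwind Soundcheck is clear from here.
Brass Soundcheck starts exactly when Brass Block ends (back-to-back, no overlap); Brass Block is clear from here.
Soloist Soundcheck starts before Brass Soundcheck ends → Brass Soundcheck and Soloist Soundcheck overlap.
Woodwind Rehearsal starts after Brass Soundcheck ends; Brass Soundcheck is clear from here.
Woodwind Rehearsal starts after Soloist Soundcheck ends; Soloist Soundcheck is clear from here.
Vocals Overdub starts before Woodwind Rehearsal ends → Woodwind Rehearsal and Vocals Overdub overlap.
Rhythm Warm-up starts after Woodwind Rehearsal ends; Woodwind Rehearsal is clear from here.
Rhythm Warm-up starts before Vocals Overdub ends → Vocals Overdub and Rhythm Warm-up overlap.
Strings Mixing starts after Vocals Overdub ends.
Strings Mixing starts before Rhythm Warm-up ends → Rhythm Warm-up and Strings Mixing overlap.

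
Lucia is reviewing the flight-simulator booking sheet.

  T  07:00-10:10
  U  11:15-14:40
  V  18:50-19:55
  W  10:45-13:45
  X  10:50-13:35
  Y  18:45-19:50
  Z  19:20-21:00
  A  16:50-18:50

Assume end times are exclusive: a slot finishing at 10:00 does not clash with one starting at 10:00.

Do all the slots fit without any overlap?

No

Sorted by start: T, W, X, U, A, Y, V, Z.
W starts after T ends, so T has no further overlaps.
X starts before W ends → W and X overlap.
That's a conflict, so the schedule is not conflict-free.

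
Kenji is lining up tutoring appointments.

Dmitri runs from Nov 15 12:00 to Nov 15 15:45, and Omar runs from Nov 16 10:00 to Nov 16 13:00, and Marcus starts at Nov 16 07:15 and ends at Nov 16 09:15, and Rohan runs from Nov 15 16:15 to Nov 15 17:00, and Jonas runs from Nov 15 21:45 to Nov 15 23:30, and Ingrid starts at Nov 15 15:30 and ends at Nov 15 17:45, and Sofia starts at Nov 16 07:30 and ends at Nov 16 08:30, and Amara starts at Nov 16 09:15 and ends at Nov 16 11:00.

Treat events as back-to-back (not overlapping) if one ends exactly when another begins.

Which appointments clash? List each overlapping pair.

Amara & Omar, Dmitri & Ingrid, Ingrid & Rohan, Marcus & Sofia

Sorted by start: Dmitri, Ingrid, Rohan, Jonas, Marcus, Sofia, Amara, Omar.
Ingrid starts before Dmitri ends → Dmitri and Ingrid overlap.
Rohan starts after Dmitri ends; Dmitri is clear from here.
Rohan starts before Ingrid ends → Ingrid and Rohan overlap.
Jonas starts after Ingrid ends; Ingrid is clear from here.
Jonas starts after Rohan ends; Rohan is clear from here.
Marcus starts after Jonas ends; Jonas is clear from here.
Sofia starts before Marcus ends → Marcus and Sofia overlap.
Amara starts exactly when Marcus ends (back-to-back, no overlap); Marcus is clear from here.
Amara starts after Sofia ends; Sofia is clear from here.
Omar starts before Amara ends → Amara and Omar overlap.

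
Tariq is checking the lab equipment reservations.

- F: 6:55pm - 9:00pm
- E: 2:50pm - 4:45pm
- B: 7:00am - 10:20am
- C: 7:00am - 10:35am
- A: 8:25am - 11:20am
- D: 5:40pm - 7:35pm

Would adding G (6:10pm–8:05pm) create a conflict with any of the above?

B: ends 10:20am at or before G starts 6:10pm → clear.
C: ends 10:35am at or before G starts 6:10pm → clear.
A: ends 11:20am at or before G starts 6:10pm → clear.
E: ends 4:45pm at or before G starts 6:10pm → clear.
D: starts 5:40pm before G ends 8:05pm, and ends 7:35pm after G starts 6:10pm → overlap.
F: starts 6:55pm before G ends 8:05pm, and ends 9:00pm after G starts 6:10pm → overlap.
G overlaps D, F.

Yes — it overlaps D, F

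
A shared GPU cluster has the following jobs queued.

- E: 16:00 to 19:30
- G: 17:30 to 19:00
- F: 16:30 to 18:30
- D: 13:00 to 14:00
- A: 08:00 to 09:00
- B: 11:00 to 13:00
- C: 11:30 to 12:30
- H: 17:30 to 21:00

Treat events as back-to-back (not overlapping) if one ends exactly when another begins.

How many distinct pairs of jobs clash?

7

Sorted by start: A, B, C, D, E, F, G, H.
B starts after A ends, so A has no further overlaps.
C starts before B ends → B and C overlap.
D starts exactly when B ends (back-to-back, no overlap), so B has no further overlaps.
D starts after C ends, so C has no further overlaps.
E starts after D ends, so D has no further overlaps.
F starts before E ends → E and F overlap.
G starts before E ends → E and G overlap.
H starts before E ends → E and H overlap.
G starts before F ends → F and G overlap.
H starts before F ends → F and H overlap.
H starts before G ends → G and H overlap.
Overlapping pairs: B & C, E & F, E & G, E & H, F & G, F & H, G & H — 7 in total.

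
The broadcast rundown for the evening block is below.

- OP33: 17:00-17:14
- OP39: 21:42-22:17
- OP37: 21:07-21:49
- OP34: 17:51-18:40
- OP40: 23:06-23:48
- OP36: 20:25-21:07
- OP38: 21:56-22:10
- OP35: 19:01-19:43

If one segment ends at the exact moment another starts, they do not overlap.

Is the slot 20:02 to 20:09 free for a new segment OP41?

OP33: ends 17:14 at or before OP41 starts 20:02 → clear.
OP34: ends 18:40 at or before OP41 starts 20:02 → clear.
OP35: ends 19:43 at or before OP41 starts 20:02 → clear.
OP36: starts 20:25 at or after OP41 ends 20:09 → clear.
OP37: starts 21:07 at or after OP41 ends 20:09 → clear.
OP39: starts 21:42 at or after OP41 ends 20:09 → clear.
OP38: starts 21:56 at or after OP41 ends 20:09 → clear.
OP40: starts 23:06 at or after OP41 ends 20:09 → clear.

Yes — the slot is free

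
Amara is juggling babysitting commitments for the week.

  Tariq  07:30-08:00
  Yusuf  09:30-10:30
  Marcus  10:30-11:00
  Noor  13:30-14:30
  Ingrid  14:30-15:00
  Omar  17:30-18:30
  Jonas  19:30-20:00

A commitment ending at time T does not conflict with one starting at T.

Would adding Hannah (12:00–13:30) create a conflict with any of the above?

No — it doesn't clash with anything

Tariq: ends 08:00 at or before Hannah starts 12:00 → clear.
Yusuf: ends 10:30 at or before Hannah starts 12:00 → clear.
Marcus: ends 11:00 at or before Hannah starts 12:00 → clear.
Noor: starts 13:30 at or after Hannah ends 13:30 → clear.
Ingrid: starts 14:30 at or after Hannah ends 13:30 → clear.
Omar: starts 17:30 at or after Hannah ends 13:30 → clear.
Jonas: starts 19:30 at or after Hannah ends 13:30 → clear.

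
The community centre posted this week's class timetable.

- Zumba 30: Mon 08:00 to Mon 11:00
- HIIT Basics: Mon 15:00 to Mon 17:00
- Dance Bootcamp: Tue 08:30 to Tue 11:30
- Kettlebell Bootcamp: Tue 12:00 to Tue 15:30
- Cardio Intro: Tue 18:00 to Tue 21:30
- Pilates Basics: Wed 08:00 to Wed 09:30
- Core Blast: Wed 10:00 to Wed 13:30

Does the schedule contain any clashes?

Two intervals overlap when each starts before the other ends.
Sorted by start: Zumba 30, HIIT Basics, Dance Bootcamp, Kettlebell Bootcamp, Cardio Intro, Pilates Basics, Core Blast.
HIIT Basics starts after Zumba 30 ends, so Zumba 30 has no further overlaps.
Dance Bootcamp starts after HIIT Basics ends, so HIIT Basics has no further overlaps.
Kettlebell Bootcamp starts after Dance Bootcamp ends, so Dance Bootcamp has no further overlaps.
Cardio Intro starts after Kettlebell Bootcamp ends, so Kettlebell Bootcamp has no further overlaps.
Pilates Basics starts after Cardio Intro ends, so Cardio Intro has no further overlaps.
Core Blast starts after Pilates Basics ends.
Every pair is clear; the schedule has no overlaps.

No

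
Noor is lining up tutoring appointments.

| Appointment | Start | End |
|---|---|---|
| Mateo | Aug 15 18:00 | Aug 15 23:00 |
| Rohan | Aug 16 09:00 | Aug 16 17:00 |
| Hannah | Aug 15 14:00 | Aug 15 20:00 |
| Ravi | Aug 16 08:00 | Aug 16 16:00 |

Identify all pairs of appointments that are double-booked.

Sorted by start: Hannah, Mateo, Ravi, Rohan.
Mateo starts before Hannah ends → Hannah and Mateo overlap.
Ravi starts after Hannah ends — done with Hannah.
Ravi starts after Mateo ends — done with Mateo.
Rohan starts before Ravi ends → Ravi and Rohan overlap.

Hannah & Mateo, Ravi & Rohan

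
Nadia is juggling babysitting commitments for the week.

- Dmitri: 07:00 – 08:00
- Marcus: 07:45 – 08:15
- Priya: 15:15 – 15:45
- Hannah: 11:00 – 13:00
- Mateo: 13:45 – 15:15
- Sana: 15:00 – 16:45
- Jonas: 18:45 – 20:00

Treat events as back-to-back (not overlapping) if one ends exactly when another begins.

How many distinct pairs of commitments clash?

3

Two intervals overlap when each starts before the other ends.
Sorted by start: Dmitri, Marcus, Hannah, Mateo, Sana, Priya, Jonas.
Marcus starts before Dmitri ends → Dmitri and Marcus overlap.
Hannah starts after Dmitri ends; Dmitri is clear from here.
Hannah starts after Marcus ends; Marcus is clear from here.
Mateo starts after Hannah ends; Hannah is clear from here.
Sana starts before Mateo ends → Mateo and Sana overlap.
Priya starts exactly when Mateo ends (back-to-back, no overlap); Mateo is clear from here.
Priya starts before Sana ends → Sana and Priya overlap.
Jonas starts after Sana ends.
Jonas starts after Priya ends.
Overlapping pairs: Dmitri & Marcus, Mateo & Sana, Priya & Sana — 3 in total.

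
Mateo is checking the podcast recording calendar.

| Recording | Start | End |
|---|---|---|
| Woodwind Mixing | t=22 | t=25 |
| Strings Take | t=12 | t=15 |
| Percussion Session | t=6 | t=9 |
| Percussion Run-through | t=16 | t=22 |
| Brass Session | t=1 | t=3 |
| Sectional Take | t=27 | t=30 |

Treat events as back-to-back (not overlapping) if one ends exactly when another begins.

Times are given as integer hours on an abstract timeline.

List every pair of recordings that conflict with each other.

no overlapping pairs

Two intervals overlap when each starts before the other ends.
Sorted by start: Brass Session, Percussion Session, Strings Take, Percussion Run-through, Woodwind Mixing, Sectional Take.
Percussion Session starts after Brass Session ends, so Brass Session has no further overlaps.
Strings Take starts after Percussion Session ends, so Percussion Session has no further overlaps.
Percussion Run-through starts after Strings Take ends, so Strings Take has no further overlaps.
Woodwind Mixing starts exactly when Percussion Run-through ends (back-to-back, no overlap), so Percussion Run-through has no further overlaps.
Sectional Take starts after Woodwind Mixing ends.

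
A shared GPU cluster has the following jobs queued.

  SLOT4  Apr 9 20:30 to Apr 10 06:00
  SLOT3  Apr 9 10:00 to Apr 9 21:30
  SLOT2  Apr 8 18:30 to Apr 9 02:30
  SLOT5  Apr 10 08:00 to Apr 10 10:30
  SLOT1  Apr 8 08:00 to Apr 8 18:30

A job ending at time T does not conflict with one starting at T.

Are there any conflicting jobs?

Sorted by start: SLOT1, SLOT2, SLOT3, SLOT4, SLOT5.
SLOT2 starts exactly when SLOT1 ends (back-to-back, no overlap) — done with SLOT1.
SLOT3 starts after SLOT2 ends — done with SLOT2.
SLOT4 starts before SLOT3 ends → SLOT3 and SLOT4 overlap.
That's a conflict, so the schedule is not conflict-free.

Yes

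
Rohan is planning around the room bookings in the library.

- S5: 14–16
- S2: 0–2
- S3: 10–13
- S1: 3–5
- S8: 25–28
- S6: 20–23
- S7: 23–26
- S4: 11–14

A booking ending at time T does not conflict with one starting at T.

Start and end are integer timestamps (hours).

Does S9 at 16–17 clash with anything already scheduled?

S2: ends 2 at or before S9 starts 16 → clear.
S1: ends 5 at or before S9 starts 16 → clear.
S3: ends 13 at or before S9 starts 16 → clear.
S4: ends 14 at or before S9 starts 16 → clear.
S5: ends 16 at or before S9 starts 16 → clear.
S6: starts 20 at or after S9 ends 17 → clear.
S7: starts 23 at or after S9 ends 17 → clear.
S8: starts 25 at or after S9 ends 17 → clear.

No — it doesn't clash with anything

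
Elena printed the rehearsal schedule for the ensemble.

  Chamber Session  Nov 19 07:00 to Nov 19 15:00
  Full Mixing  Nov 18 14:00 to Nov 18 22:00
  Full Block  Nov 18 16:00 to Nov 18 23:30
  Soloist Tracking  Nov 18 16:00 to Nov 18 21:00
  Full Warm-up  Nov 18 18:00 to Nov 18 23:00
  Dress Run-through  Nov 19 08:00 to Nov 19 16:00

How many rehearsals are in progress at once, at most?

4

Walk through starts and ends in time order (an end at T is processed before a start at T):
Nov 18 14:00 start Full Mixing → 1
Nov 18 16:00 start Full Block → 2
Nov 18 16:00 start Soloist Tracking → 3
Nov 18 18:00 start Full Warm-up → 4
Nov 18 21:00 end Soloist Tracking → 3
Nov 18 22:00 end Full Mixing → 2
Nov 18 23:00 end Full Warm-up → 1
Nov 18 23:30 end Full Block → 0
Nov 19 07:00 start Chamber Session → 1
Nov 19 08:00 start Dress Run-through → 2
Nov 19 15:00 end Chamber Session → 1
Nov 19 16:00 end Dress Run-through → 0
Peak is 4, at Nov 18 18:00 (Full Block, Full Mixing, Full Warm-up, Soloist Tracking).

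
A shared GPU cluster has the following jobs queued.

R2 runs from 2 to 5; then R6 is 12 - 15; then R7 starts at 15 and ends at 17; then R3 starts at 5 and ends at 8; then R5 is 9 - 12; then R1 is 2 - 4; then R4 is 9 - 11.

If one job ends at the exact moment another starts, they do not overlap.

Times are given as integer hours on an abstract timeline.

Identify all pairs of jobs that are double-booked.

Sorted by start: R1, R2, R3, R4, R5, R6, R7.
R2 starts before R1 ends → R1 and R2 overlap.
R3 starts after R1 ends, so R1 has no further overlaps.
R3 starts exactly when R2 ends (back-to-back, no overlap), so R2 has no further overlaps.
R4 starts after R3 ends, so R3 has no further overlaps.
R5 starts before R4 ends → R4 and R5 overlap.
R6 starts after R4 ends, so R4 has no further overlaps.
R6 starts exactly when R5 ends (back-to-back, no overlap), so R5 has no further overlaps.
R7 starts exactly when R6 ends (back-to-back, no overlap).

R1 & R2, R4 & R5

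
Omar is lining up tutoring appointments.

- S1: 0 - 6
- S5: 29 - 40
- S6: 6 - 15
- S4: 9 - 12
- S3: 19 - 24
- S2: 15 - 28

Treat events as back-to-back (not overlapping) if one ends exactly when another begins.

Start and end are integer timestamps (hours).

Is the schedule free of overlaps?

No

Sorted by start: S1, S6, S4, S2, S3, S5.
S6 starts exactly when S1 ends (back-to-back, no overlap), so S1 has no further overlaps.
S4 starts before S6 ends → S6 and S4 overlap.
That's a conflict, so the schedule is not conflict-free.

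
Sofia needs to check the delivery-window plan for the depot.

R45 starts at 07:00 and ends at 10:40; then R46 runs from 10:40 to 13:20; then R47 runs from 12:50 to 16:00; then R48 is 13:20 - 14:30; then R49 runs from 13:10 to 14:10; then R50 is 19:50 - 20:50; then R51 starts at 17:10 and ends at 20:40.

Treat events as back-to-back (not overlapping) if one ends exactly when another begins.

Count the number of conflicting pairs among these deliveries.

Sorted by start: R45, R46, R47, R49, R48, R51, R50.
R46 starts exactly when R45 ends (back-to-back, no overlap) — done with R45.
R47 starts before R46 ends → R46 and R47 overlap.
R49 starts before R46 ends → R46 and R49 overlap.
R48 starts exactly when R46 ends (back-to-back, no overlap) — done with R46.
R49 starts before R47 ends → R47 and R49 overlap.
R48 starts before R47 ends → R47 and R48 overlap.
R51 starts after R47 ends — done with R47.
R48 starts before R49 ends → R49 and R48 overlap.
R51 starts after R49 ends — done with R49.
R51 starts after R48 ends — done with R48.
R50 starts before R51 ends → R51 and R50 overlap.
Overlapping pairs: R46 & R47, R46 & R49, R47 & R48, R47 & R49, R48 & R49, R50 & R51 — 6 in total.

6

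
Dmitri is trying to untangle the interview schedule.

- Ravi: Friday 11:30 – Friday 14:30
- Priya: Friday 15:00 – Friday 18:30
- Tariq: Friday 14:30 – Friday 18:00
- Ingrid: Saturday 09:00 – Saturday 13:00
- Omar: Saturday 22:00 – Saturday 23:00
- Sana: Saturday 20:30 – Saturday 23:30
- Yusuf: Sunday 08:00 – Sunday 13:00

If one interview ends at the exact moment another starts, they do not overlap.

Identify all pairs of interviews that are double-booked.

Omar & Sana, Priya & Tariq

Sorted by start: Ravi, Tariq, Priya, Ingrid, Sana, Omar, Yusuf.
Tariq starts exactly when Ravi ends (back-to-back, no overlap); Ravi is clear from here.
Priya starts before Tariq ends → Tariq and Priya overlap.
Ingrid starts after Tariq ends; Tariq is clear from here.
Ingrid starts after Priya ends; Priya is clear from here.
Sana starts after Ingrid ends; Ingrid is clear from here.
Omar starts before Sana ends → Sana and Omar overlap.
Yusuf starts after Sana ends.
Yusuf starts after Omar ends.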